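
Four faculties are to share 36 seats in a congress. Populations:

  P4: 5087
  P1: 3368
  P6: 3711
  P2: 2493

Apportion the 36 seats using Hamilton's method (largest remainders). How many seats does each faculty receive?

Standard divisor: 14659 ÷ 36 ≈ 407.194.
Standard quotas: P4 12.4928, P1 8.2712, P6 9.1136, P2 6.1224.
Lower quotas: P4 12, P1 8, P6 9, P2 6 (sum 35, leaving 1 seat).
Remainders in descending order: P4 0.4928, P1 0.2712, P2 0.1224, P6 0.1136.
The surplus seat goes to P4.

P4=13; P1=8; P6=9; P2=6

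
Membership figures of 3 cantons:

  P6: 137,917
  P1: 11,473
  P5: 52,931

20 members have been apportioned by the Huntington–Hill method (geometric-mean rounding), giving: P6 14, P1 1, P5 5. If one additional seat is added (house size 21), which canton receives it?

Priority for the next seat is population ÷ (√(s·(s+1))).
Priorities: P6 9517.177, P1 8112.636, P5 9663.834.
Highest priority: P5.

P5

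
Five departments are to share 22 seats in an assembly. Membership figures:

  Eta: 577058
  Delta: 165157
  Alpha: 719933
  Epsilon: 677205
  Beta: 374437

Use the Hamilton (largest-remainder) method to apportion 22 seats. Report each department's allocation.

Standard divisor: 2513790 ÷ 22 ≈ 114263.182.
Standard quotas: Eta 5.0503, Delta 1.4454, Alpha 6.3007, Epsilon 5.9267, Beta 3.2770.
Lower quotas: Eta 5, Delta 1, Alpha 6, Epsilon 5, Beta 3 (sum 20, leaving 2 seats).
Remainders in descending order: Epsilon 0.9267, Delta 0.4454, Alpha 0.3007, Beta 0.2770, Eta 0.0503.
The surplus seats go to Epsilon, Delta.

Eta 5; Delta 2; Alpha 6; Epsilon 6; Beta 3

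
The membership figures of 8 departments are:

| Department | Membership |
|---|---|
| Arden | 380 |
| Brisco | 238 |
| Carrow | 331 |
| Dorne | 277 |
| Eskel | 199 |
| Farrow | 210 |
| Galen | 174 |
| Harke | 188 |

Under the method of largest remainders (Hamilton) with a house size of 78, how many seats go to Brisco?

9

The standard divisor is 1997/78 ≈ 25.603.
Standard quotas: Arden 14.842, Brisco 9.296, Carrow 12.928, Dorne 10.819, Eskel 7.773, Farrow 8.202, Galen 6.796, Harke 7.343.
Lower quotas: Arden 14, Brisco 9, Carrow 12, Dorne 10, Eskel 7, Farrow 8, Galen 6, Harke 7 (sum 73, leaving 5 seats).
Remainders in descending order: Carrow 0.928, Arden 0.842, Dorne 0.819, Galen 0.796, Eskel 0.773, Harke 0.343, Brisco 0.296, Farrow 0.202.
The surplus seats go to Carrow, Arden, Dorne, Galen, Eskel.
Brisco receives 9.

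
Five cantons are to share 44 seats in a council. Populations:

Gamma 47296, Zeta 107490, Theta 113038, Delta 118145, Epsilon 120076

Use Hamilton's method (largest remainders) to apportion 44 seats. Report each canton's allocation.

Gamma 4, Zeta 9, Theta 10, Delta 10, Epsilon 11

The standard divisor is 506045/44 ≈ 11501.023.
Standard quotas: Gamma 4.1123, Zeta 9.3461, Theta 9.8285, Delta 10.2726, Epsilon 10.4405.
Lower quotas: Gamma 4, Zeta 9, Theta 9, Delta 10, Epsilon 10 (sum 42, leaving 2 seats).
Remainders in descending order: Theta 0.8285, Epsilon 0.4405, Zeta 0.3461, Delta 0.2726, Gamma 0.1123.
The surplus seats go to Theta, Epsilon.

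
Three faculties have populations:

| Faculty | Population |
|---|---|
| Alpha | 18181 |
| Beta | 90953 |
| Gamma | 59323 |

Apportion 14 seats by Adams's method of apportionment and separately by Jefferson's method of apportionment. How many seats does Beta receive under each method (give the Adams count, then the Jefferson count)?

7 and 8

Adams: Alpha 2, Beta 7, Gamma 5.
Jefferson: Alpha 1, Beta 8, Gamma 5.
Beta gets 7 under Adams and 8 under Jefferson.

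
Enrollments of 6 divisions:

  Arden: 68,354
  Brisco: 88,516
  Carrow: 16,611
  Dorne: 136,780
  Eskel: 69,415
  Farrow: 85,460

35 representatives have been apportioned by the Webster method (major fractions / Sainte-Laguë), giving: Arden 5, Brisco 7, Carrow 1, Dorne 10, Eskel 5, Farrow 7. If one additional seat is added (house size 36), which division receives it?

Priority for the next seat is population ÷ (current seats + 0.5).
Priorities: Arden 12428.000, Brisco 11802.133, Carrow 11074.000, Dorne 13026.667, Eskel 12620.909, Farrow 11394.667.
Highest priority: Dorne.

Dorne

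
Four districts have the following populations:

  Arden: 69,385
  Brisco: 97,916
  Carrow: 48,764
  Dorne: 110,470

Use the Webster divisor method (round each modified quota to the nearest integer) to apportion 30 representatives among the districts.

Arden=6, Brisco=9, Carrow=5, Dorne=10

Standard divisor 326535/30 ≈ 10884.5; standard quotas: Arden 6.375, Brisco 8.996, Carrow 4.480, Dorne 10.149.
Rounding to the nearest integer gives 6, 9, 4, 10 = 29 seats, so the divisor must be adjusted.
With modified divisor 10760: modified quotas Arden 6.448, Brisco 9.100, Carrow 4.532, Dorne 10.267.
Rounding to the nearest integer: Arden 6, Brisco 9, Carrow 5, Dorne 10 (total 30).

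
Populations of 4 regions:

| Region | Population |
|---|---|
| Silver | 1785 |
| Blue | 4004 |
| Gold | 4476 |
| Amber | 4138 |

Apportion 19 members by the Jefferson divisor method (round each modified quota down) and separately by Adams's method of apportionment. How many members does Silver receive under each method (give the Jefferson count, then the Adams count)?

Jefferson: Silver 2, Blue 5, Gold 6, Amber 6.
Adams: Silver 3, Blue 5, Gold 6, Amber 5.
Silver gets 2 under Jefferson and 3 under Adams.

2 and 3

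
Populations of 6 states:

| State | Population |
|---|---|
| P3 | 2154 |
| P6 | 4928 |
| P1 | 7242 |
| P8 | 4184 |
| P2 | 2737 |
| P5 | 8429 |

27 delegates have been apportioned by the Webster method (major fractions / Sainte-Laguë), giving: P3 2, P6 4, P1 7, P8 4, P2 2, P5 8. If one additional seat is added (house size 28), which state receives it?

P6

Priority for the next seat is population ÷ (current seats + 0.5).
Priorities: P3 861.600, P6 1095.111, P1 965.600, P8 929.778, P2 1094.800, P5 991.647.
Highest priority: P6.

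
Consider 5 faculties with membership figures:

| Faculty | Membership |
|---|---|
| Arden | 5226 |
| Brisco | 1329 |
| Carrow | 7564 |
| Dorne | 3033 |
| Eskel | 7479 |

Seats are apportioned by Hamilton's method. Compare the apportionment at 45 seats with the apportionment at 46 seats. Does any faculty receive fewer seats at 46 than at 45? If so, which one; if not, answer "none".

none

At 45 seats: Arden 10, Brisco 2, Carrow 14, Dorne 5, Eskel 14.
At 46 seats: Arden 10, Brisco 2, Carrow 14, Dorne 6, Eskel 14.
No faculty's allocation decreased.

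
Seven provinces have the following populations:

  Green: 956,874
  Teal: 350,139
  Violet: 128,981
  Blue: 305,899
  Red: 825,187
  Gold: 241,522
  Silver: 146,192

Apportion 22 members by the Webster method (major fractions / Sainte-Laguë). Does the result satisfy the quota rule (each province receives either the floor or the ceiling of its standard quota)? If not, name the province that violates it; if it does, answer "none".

Standard quotas: Green 7.124, Teal 2.607, Violet 0.960, Blue 2.278, Red 6.144, Gold 1.798, Silver 1.088.
Webster allocation: Green 7, Teal 3, Violet 1, Blue 2, Red 6, Gold 2, Silver 1.
Every allocation lies between the lower and upper quota.

none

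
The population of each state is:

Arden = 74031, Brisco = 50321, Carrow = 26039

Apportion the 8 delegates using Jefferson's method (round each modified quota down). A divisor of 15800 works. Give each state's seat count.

With modified divisor 15800: modified quotas Arden 4.686, Brisco 3.185, Carrow 1.648.
Rounding down: Arden 4, Brisco 3, Carrow 1 (total 8).

Arden 4, Brisco 3, Carrow 1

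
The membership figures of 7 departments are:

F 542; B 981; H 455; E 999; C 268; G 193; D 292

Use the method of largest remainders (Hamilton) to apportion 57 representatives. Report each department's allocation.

F=8; B=15; H=7; E=15; C=4; G=3; D=5

Total 3730; standard divisor 3730/57 ≈ 65.439.
Standard quotas: F 8.283, B 14.991, H 6.953, E 15.266, C 4.095, G 2.949, D 4.462.
Lower quotas: F 8, B 14, H 6, E 15, C 4, G 2, D 4 (sum 53, leaving 4 seats).
Remainders in descending order: B 0.991, H 0.953, G 0.949, D 0.462, F 0.283, E 0.266, C 0.095.
The surplus seats go to B, H, G, D.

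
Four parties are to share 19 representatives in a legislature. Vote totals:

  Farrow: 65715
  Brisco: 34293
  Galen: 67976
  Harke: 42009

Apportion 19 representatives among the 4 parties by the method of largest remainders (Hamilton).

Farrow: 6; Brisco: 3; Galen: 6; Harke: 4

Total 209993; standard divisor 209993/19 ≈ 11052.263.
Standard quotas: Farrow 5.9458, Brisco 3.1028, Galen 6.1504, Harke 3.8009.
Lower quotas: Farrow 5, Brisco 3, Galen 6, Harke 3 (sum 17, leaving 2 seats).
Remainders in descending order: Farrow 0.9458, Harke 0.8009, Galen 0.1504, Brisco 0.1028.
Largest remainders: Farrow, Harke receive the extra seats.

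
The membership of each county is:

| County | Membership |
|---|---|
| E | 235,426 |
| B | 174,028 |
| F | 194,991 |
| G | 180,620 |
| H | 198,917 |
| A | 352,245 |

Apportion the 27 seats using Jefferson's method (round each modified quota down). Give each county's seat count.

Standard divisor 1336227/27 ≈ 49489.889; standard quotas: E 4.757, B 3.516, F 3.940, G 3.650, H 4.019, A 7.118.
Rounding down gives 4, 3, 3, 3, 4, 7 = 24 seats, so the divisor must be adjusted.
With modified divisor 44600: modified quotas E 5.279, B 3.902, F 4.372, G 4.050, H 4.460, A 7.898.
Rounding down: E 5, B 3, F 4, G 4, H 4, A 7 (total 27).

E: 5, B: 3, F: 4, G: 4, H: 4, A: 7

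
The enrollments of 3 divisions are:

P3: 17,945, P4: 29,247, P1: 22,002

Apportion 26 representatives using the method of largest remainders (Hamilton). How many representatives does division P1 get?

8

Total 69194; standard divisor 69194/26 ≈ 2661.308.
Standard quotas: P3 6.7429, P4 10.9897, P1 8.2674.
Lower quotas: P3 6, P4 10, P1 8 (sum 24, leaving 2 seats).
Remainders in descending order: P4 0.9897, P3 0.7429, P1 0.2674.
The surplus seats go to P4, P3.
P1 receives 8.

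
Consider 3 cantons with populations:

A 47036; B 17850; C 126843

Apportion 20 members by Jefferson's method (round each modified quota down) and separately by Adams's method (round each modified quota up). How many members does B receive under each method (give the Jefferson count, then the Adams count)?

1 and 2

Jefferson: A 5, B 1, C 14.
Adams: A 5, B 2, C 13.
B gets 1 under Jefferson and 2 under Adams.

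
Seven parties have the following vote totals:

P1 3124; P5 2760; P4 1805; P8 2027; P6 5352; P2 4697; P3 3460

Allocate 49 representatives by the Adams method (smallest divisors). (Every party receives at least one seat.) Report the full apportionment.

Standard divisor 23225/49 ≈ 473.98; standard quotas: P1 6.591, P5 5.823, P4 3.808, P8 4.277, P6 11.292, P2 9.910, P3 7.300.
Rounding up gives 7, 6, 4, 5, 12, 10, 8 = 52 seats, so the divisor must be adjusted.
With modified divisor 510: modified quotas P1 6.125, P5 5.412, P4 3.539, P8 3.975, P6 10.494, P2 9.210, P3 6.784.
Rounding up: P1 7, P5 6, P4 4, P8 4, P6 11, P2 10, P3 7 (total 49).

P1 7, P5 6, P4 4, P8 4, P6 11, P2 10, P3 7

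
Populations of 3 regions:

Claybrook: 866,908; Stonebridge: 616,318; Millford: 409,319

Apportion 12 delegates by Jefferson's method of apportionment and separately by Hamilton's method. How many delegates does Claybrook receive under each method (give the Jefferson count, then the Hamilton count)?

6 and 5

Jefferson: Claybrook 6, Stonebridge 4, Millford 2.
Hamilton: Claybrook 5, Stonebridge 4, Millford 3.
Claybrook gets 6 under Jefferson and 5 under Hamilton.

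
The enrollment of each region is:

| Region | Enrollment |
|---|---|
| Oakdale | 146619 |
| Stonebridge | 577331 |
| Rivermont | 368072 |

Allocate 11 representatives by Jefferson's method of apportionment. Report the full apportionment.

Standard divisor 1092022/11 ≈ 99274.727; standard quotas: Oakdale 1.477, Stonebridge 5.815, Rivermont 3.708.
Rounding down gives 1, 5, 3 = 9 seats, so the divisor must be adjusted.
With modified divisor 87200: modified quotas Oakdale 1.681, Stonebridge 6.621, Rivermont 4.221.
Rounding down: Oakdale 1, Stonebridge 6, Rivermont 4 (total 11).

Oakdale=1; Stonebridge=6; Rivermont=4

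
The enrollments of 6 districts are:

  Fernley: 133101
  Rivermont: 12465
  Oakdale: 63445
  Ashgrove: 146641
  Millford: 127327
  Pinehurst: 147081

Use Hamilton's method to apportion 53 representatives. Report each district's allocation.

Fernley: 11, Rivermont: 1, Oakdale: 5, Ashgrove: 12, Millford: 11, Pinehurst: 13

The standard divisor is 630060/53 ≈ 11887.925.
Standard quotas: Fernley 11.1963, Rivermont 1.0485, Oakdale 5.3369, Ashgrove 12.3353, Millford 10.7106, Pinehurst 12.3723.
Lower quotas: Fernley 11, Rivermont 1, Oakdale 5, Ashgrove 12, Millford 10, Pinehurst 12 (sum 51, leaving 2 seats).
Remainders in descending order: Millford 0.7106, Pinehurst 0.3723, Oakdale 0.3369, Ashgrove 0.3353, Fernley 0.1963, Rivermont 0.0485.
Largest remainders: Millford, Pinehurst receive the extra seats.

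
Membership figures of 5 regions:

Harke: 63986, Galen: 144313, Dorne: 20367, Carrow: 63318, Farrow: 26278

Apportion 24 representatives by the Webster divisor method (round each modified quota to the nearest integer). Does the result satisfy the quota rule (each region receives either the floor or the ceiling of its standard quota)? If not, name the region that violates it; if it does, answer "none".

none

Standard quotas: Harke 4.825, Galen 10.883, Dorne 1.536, Carrow 4.775, Farrow 1.982.
Webster allocation: Harke 5, Galen 11, Dorne 1, Carrow 5, Farrow 2.
Every allocation lies between the lower and upper quota.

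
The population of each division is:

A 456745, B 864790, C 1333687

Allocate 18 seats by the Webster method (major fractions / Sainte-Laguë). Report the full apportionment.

Standard divisor 2655222/18 ≈ 147512.333; standard quotas: A 3.096, B 5.862, C 9.041.
Rounding to the nearest integer gives A 3, B 6, C 9 — total 18, matching the house size, so no adjustment is needed.

A=3; B=6; C=9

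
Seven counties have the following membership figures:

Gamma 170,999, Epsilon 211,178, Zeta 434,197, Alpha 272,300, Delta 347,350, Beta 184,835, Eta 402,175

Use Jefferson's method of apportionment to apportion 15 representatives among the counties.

Gamma 1; Epsilon 1; Zeta 4; Alpha 2; Delta 3; Beta 1; Eta 3

Standard divisor 2023034/15 ≈ 134868.933; standard quotas: Gamma 1.268, Epsilon 1.566, Zeta 3.219, Alpha 2.019, Delta 2.575, Beta 1.370, Eta 2.982.
Rounding down gives 1, 1, 3, 2, 2, 1, 2 = 12 seats, so the divisor must be adjusted.
With modified divisor 107100: modified quotas Gamma 1.597, Epsilon 1.972, Zeta 4.054, Alpha 2.542, Delta 3.243, Beta 1.726, Eta 3.755.
Rounding down: Gamma 1, Epsilon 1, Zeta 4, Alpha 2, Delta 3, Beta 1, Eta 3 (total 15).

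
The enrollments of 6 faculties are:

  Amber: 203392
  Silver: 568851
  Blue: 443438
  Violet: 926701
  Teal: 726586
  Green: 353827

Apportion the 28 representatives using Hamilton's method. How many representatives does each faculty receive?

Amber 2, Silver 5, Blue 4, Violet 8, Teal 6, Green 3

Standard divisor: 3222795 ÷ 28 ≈ 115099.821.
Standard quotas: Amber 1.7671, Silver 4.9422, Blue 3.8526, Violet 8.0513, Teal 6.3127, Green 3.0741.
Lower quotas: Amber 1, Silver 4, Blue 3, Violet 8, Teal 6, Green 3 (sum 25, leaving 3 seats).
Remainders in descending order: Silver 0.9422, Blue 0.8526, Amber 0.7671, Teal 0.3127, Green 0.0741, Violet 0.0513.
The surplus seats go to Silver, Blue, Amber.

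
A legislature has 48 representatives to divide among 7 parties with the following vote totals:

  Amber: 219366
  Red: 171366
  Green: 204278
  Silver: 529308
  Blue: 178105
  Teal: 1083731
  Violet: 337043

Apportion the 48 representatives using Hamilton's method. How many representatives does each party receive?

Amber=4; Red=3; Green=4; Silver=9; Blue=3; Teal=19; Violet=6

Total 2723197; standard divisor 2723197/48 ≈ 56733.271.
Standard quotas: Amber 3.8666, Red 3.0206, Green 3.6007, Silver 9.3298, Blue 3.1393, Teal 19.1022, Violet 5.9408.
Lower quotas: Amber 3, Red 3, Green 3, Silver 9, Blue 3, Teal 19, Violet 5 (sum 45, leaving 3 seats).
Remainders in descending order: Violet 0.9408, Amber 0.8666, Green 0.6007, Silver 0.3298, Blue 0.1393, Teal 0.1022, Red 0.0206.
Largest remainders: Violet, Amber, Green receive the extra seats.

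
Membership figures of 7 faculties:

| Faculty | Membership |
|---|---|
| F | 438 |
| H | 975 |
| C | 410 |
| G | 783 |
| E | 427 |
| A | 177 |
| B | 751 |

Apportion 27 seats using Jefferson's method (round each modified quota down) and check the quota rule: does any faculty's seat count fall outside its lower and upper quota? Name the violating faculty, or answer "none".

none

Standard quotas: F 2.986, H 6.646, C 2.795, G 5.337, E 2.911, A 1.207, B 5.119.
Jefferson allocation: F 3, H 7, C 3, G 5, E 3, A 1, B 5.
Every allocation lies between the lower and upper quota.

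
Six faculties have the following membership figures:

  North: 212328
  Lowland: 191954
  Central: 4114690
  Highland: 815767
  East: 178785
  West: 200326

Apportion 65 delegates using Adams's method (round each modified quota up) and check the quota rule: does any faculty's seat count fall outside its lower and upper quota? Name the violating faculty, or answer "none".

Standard quotas: North 2.415, Lowland 2.184, Central 46.808, Highland 9.280, East 2.034, West 2.279.
Adams allocation: North 3, Lowland 3, Central 45, Highland 9, East 2, West 3.
Central has quota 46.808 (lower 46, upper 47) but receives 45 — outside the quota interval.

Central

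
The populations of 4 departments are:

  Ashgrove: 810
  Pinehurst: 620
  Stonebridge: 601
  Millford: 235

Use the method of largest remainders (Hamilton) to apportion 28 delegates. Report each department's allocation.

Ashgrove 10; Pinehurst 8; Stonebridge 7; Millford 3

Standard divisor: 2266 ÷ 28 ≈ 80.929.
Standard quotas: Ashgrove 10.009, Pinehurst 7.661, Stonebridge 7.426, Millford 2.904.
Lower quotas: Ashgrove 10, Pinehurst 7, Stonebridge 7, Millford 2 (sum 26, leaving 2 seats).
Remainders in descending order: Millford 0.904, Pinehurst 0.661, Stonebridge 0.426, Ashgrove 0.009.
The surplus seats go to Millford, Pinehurst.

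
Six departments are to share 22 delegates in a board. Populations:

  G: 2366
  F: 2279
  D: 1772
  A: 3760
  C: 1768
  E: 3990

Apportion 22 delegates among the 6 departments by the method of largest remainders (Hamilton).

G: 3; F: 3; D: 3; A: 5; C: 2; E: 6

The standard divisor is 15935/22 ≈ 724.318.
Standard quotas: G 3.267, F 3.146, D 2.446, A 5.191, C 2.441, E 5.509.
Lower quotas: G 3, F 3, D 2, A 5, C 2, E 5 (sum 20, leaving 2 seats).
Remainders in descending order: E 0.509, D 0.446, C 0.441, G 0.267, A 0.191, F 0.146.
Largest remainders: E, D receive the extra seats.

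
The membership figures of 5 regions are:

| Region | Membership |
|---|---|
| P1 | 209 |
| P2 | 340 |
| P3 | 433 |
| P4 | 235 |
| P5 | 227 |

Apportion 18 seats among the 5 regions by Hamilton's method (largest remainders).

P1 3, P2 4, P3 5, P4 3, P5 3

Total 1444; standard divisor 1444/18 ≈ 80.222.
Standard quotas: P1 2.605, P2 4.238, P3 5.398, P4 2.929, P5 2.830.
Lower quotas: P1 2, P2 4, P3 5, P4 2, P5 2 (sum 15, leaving 3 seats).
Remainders in descending order: P4 0.929, P5 0.830, P1 0.605, P3 0.398, P2 0.238.
The surplus seats go to P4, P5, P1.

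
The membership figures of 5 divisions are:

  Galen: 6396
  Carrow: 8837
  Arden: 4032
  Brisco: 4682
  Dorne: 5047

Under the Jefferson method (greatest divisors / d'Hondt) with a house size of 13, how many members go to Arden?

Standard divisor 28994/13 ≈ 2230.308; standard quotas: Galen 2.868, Carrow 3.962, Arden 1.808, Brisco 2.099, Dorne 2.263.
Rounding down gives 2, 3, 1, 2, 2 = 10 seats, so the divisor must be adjusted.
With modified divisor 1900: modified quotas Galen 3.366, Carrow 4.651, Arden 2.122, Brisco 2.464, Dorne 2.656.
Rounding down: Galen 3, Carrow 4, Arden 2, Brisco 2, Dorne 2 (total 13).
Arden receives 2.

2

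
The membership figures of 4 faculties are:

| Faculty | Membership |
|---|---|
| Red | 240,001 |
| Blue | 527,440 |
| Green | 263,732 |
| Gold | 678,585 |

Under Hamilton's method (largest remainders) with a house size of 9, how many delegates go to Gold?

The standard divisor is 1709758/9 ≈ 189973.111.
Standard quotas: Red 1.2633, Blue 2.7764, Green 1.3883, Gold 3.5720.
Lower quotas: Red 1, Blue 2, Green 1, Gold 3 (sum 7, leaving 2 seats).
Remainders in descending order: Blue 0.7764, Gold 0.5720, Green 0.3883, Red 0.2633.
The surplus seats go to Blue, Gold.
Gold receives 4.

4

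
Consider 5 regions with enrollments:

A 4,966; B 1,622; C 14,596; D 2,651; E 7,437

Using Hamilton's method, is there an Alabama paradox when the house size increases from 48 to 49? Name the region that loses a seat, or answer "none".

B

At 48 seats: A 8, B 3, C 22, D 4, E 11.
At 49 seats: A 8, B 2, C 23, D 4, E 12.
B drops from 3 to 2.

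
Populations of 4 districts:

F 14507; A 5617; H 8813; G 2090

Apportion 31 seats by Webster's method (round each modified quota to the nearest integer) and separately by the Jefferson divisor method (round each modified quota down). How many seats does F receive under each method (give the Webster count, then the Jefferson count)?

Webster: F 14, A 6, H 9, G 2.
Jefferson: F 15, A 5, H 9, G 2.
F gets 14 under Webster and 15 under Jefferson.

14 and 15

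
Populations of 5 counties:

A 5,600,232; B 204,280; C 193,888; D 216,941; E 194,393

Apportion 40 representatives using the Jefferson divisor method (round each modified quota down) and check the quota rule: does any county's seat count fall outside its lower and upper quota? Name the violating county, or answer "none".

A

Standard quotas: A 34.948, B 1.275, C 1.210, D 1.354, E 1.213.
Jefferson allocation: A 36, B 1, C 1, D 1, E 1.
A has quota 34.948 (lower 34, upper 35) but receives 36 — outside the quota interval.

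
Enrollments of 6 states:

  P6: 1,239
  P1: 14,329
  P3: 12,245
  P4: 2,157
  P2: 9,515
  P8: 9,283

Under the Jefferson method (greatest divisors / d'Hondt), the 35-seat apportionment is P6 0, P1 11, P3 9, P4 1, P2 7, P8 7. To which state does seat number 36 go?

P6

Priority for the next seat is population ÷ (current seats + 1).
Priorities: P6 1239.000, P1 1194.083, P3 1224.500, P4 1078.500, P2 1189.375, P8 1160.375.
Highest priority: P6.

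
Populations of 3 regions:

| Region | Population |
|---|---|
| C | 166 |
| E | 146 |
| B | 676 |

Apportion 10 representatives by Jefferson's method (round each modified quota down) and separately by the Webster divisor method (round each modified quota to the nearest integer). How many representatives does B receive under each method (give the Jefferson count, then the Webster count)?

8 and 7

Jefferson: C 1, E 1, B 8.
Webster: C 2, E 1, B 7.
B gets 8 under Jefferson and 7 under Webster.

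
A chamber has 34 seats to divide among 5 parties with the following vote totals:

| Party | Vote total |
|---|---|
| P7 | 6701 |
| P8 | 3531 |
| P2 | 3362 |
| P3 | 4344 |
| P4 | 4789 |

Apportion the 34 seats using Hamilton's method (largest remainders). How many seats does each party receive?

P7 10, P8 5, P2 5, P3 7, P4 7

The standard divisor is 22727/34 ≈ 668.441.
Standard quotas: P7 10.0248, P8 5.2824, P2 5.0296, P3 6.4987, P4 7.1644.
Lower quotas: P7 10, P8 5, P2 5, P3 6, P4 7 (sum 33, leaving 1 seat).
Remainders in descending order: P3 0.4987, P8 0.2824, P4 0.1644, P2 0.0296, P7 0.0248.
The surplus seat goes to P3.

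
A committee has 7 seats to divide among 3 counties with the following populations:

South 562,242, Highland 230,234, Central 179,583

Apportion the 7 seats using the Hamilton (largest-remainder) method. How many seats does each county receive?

South: 4; Highland: 2; Central: 1

Standard divisor: 972059 ÷ 7 ≈ 138865.571.
Standard quotas: South 4.0488, Highland 1.6580, Central 1.2932.
Lower quotas: South 4, Highland 1, Central 1 (sum 6, leaving 1 seat).
Remainders in descending order: Highland 0.6580, Central 0.2932, South 0.0488.
The surplus seat goes to Highland.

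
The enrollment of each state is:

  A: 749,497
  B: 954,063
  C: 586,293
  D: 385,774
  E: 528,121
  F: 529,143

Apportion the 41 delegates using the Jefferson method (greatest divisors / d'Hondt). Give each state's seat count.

A: 8; B: 11; C: 6; D: 4; E: 6; F: 6

Standard divisor 3732891/41 ≈ 91046.122; standard quotas: A 8.232, B 10.479, C 6.440, D 4.237, E 5.801, F 5.812.
Rounding down gives 8, 10, 6, 4, 5, 5 = 38 seats, so the divisor must be adjusted.
With modified divisor 85200: modified quotas A 8.797, B 11.198, C 6.881, D 4.528, E 6.199, F 6.211.
Rounding down: A 8, B 11, C 6, D 4, E 6, F 6 (total 41).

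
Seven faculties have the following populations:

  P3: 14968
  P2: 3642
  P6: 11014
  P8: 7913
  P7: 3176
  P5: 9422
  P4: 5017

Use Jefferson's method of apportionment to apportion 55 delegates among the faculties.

Standard divisor 55152/55 ≈ 1002.764; standard quotas: P3 14.927, P2 3.632, P6 10.984, P8 7.891, P7 3.167, P5 9.396, P4 5.003.
Rounding down gives 14, 3, 10, 7, 3, 9, 5 = 51 seats, so the divisor must be adjusted.
With modified divisor 940: modified quotas P3 15.923, P2 3.874, P6 11.717, P8 8.418, P7 3.379, P5 10.023, P4 5.337.
Rounding down: P3 15, P2 3, P6 11, P8 8, P7 3, P5 10, P4 5 (total 55).

P3: 15, P2: 3, P6: 11, P8: 8, P7: 3, P5: 10, P4: 5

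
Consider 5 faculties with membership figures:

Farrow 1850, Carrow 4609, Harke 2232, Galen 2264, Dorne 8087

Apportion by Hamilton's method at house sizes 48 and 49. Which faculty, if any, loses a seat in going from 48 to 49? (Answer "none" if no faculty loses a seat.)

Harke

At 48 seats: Farrow 5, Carrow 11, Harke 6, Galen 6, Dorne 20.
At 49 seats: Farrow 5, Carrow 12, Harke 5, Galen 6, Dorne 21.
Harke drops from 6 to 5.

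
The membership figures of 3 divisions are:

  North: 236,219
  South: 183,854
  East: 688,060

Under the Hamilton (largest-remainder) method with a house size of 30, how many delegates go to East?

Standard divisor: 1108133 ÷ 30 ≈ 36937.767.
Standard quotas: North 6.3951, South 4.9774, East 18.6275.
Lower quotas: North 6, South 4, East 18 (sum 28, leaving 2 seats).
Remainders in descending order: South 0.9774, East 0.6275, North 0.3951.
Largest remainders: South, East receive the extra seats.
East receives 19.

19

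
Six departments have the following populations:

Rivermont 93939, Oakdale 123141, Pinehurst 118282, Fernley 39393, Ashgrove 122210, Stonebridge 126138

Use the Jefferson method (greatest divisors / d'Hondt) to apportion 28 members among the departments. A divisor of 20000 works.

With modified divisor 20000: modified quotas Rivermont 4.697, Oakdale 6.157, Pinehurst 5.914, Fernley 1.970, Ashgrove 6.111, Stonebridge 6.307.
Rounding down: Rivermont 4, Oakdale 6, Pinehurst 5, Fernley 1, Ashgrove 6, Stonebridge 6 (total 28).

Rivermont=4, Oakdale=6, Pinehurst=5, Fernley=1, Ashgrove=6, Stonebridge=6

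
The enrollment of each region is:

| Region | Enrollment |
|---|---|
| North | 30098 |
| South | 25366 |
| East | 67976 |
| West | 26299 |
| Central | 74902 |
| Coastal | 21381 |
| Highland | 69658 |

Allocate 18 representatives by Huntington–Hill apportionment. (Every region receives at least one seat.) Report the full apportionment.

North=2; South=1; East=4; West=2; Central=4; Coastal=1; Highland=4

With divisor 18266: modified quotas North 1.648, South 1.389, East 3.721, West 1.440, Central 4.101, Coastal 1.171, Highland 3.814.
Geometric-mean thresholds: North √(1·2)=1.414, South √(1·2)=1.414, East √(3·4)=3.464, West √(1·2)=1.414, Central √(4·5)=4.472, Coastal √(1·2)=1.414, Highland √(3·4)=3.464.
Each quota rounded against its threshold gives North 2, South 1, East 4, West 2, Central 4, Coastal 1, Highland 4 (total 18).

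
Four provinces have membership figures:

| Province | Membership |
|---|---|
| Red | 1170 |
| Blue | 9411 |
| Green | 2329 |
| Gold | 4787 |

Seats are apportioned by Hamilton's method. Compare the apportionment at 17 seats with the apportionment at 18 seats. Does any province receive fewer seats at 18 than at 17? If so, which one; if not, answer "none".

none

At 17 seats: Red 1, Blue 9, Green 2, Gold 5.
At 18 seats: Red 1, Blue 10, Green 2, Gold 5.
No province's allocation decreased.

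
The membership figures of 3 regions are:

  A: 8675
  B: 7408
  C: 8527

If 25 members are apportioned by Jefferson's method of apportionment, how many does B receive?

7

Standard divisor 24610/25 ≈ 984.4; standard quotas: A 8.812, B 7.525, C 8.662.
Rounding down gives 8, 7, 8 = 23 seats, so the divisor must be adjusted.
With modified divisor 940: modified quotas A 9.229, B 7.881, C 9.071.
Rounding down: A 9, B 7, C 9 (total 25).
B receives 7.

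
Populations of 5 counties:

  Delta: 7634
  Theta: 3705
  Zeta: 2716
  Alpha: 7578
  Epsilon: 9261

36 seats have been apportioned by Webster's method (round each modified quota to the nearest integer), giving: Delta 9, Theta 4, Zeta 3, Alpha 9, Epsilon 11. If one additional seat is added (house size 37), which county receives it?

Theta

Priority for the next seat is population ÷ (current seats + 0.5).
Priorities: Delta 803.579, Theta 823.333, Zeta 776.000, Alpha 797.684, Epsilon 805.304.
Highest priority: Theta.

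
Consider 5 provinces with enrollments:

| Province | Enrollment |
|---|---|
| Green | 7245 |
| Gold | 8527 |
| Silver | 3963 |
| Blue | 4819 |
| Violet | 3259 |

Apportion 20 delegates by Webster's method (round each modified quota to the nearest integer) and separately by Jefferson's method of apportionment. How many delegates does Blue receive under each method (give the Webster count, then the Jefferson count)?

Webster: Green 5, Gold 6, Silver 3, Blue 4, Violet 2.
Jefferson: Green 5, Gold 7, Silver 3, Blue 3, Violet 2.
Blue gets 4 under Webster and 3 under Jefferson.

4 and 3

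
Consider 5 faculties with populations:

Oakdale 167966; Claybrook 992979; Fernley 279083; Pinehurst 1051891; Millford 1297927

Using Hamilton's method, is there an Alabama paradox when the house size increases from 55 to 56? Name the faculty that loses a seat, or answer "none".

Oakdale

At 55 seats: Oakdale 3, Claybrook 14, Fernley 4, Pinehurst 15, Millford 19.
At 56 seats: Oakdale 2, Claybrook 15, Fernley 4, Pinehurst 16, Millford 19.
Oakdale drops from 3 to 2.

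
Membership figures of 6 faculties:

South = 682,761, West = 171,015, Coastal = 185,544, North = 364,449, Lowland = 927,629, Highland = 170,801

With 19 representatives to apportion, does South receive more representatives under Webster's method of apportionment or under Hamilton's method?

Webster

Webster: South 6, West 1, Coastal 1, North 3, Lowland 7, Highland 1.
Hamilton: South 5, West 1, Coastal 2, North 3, Lowland 7, Highland 1.
South gets 6 under Webster and 5 under Hamilton.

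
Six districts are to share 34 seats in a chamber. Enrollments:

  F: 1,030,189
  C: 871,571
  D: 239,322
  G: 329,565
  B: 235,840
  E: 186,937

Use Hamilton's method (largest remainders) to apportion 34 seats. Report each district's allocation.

F: 12, C: 10, D: 3, G: 4, B: 3, E: 2

Total 2893424; standard divisor 2893424/34 ≈ 85100.706.
Standard quotas: F 12.1055, C 10.2416, D 2.8122, G 3.8726, B 2.7713, E 2.1967.
Lower quotas: F 12, C 10, D 2, G 3, B 2, E 2 (sum 31, leaving 3 seats).
Remainders in descending order: G 0.8726, D 0.8122, B 0.7713, C 0.2416, E 0.1967, F 0.1055.
The surplus seats go to G, D, B.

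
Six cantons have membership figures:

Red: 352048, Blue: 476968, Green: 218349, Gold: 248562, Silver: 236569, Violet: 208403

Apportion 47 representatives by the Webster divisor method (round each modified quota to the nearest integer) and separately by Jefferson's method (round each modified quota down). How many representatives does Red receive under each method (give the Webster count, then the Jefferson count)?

Webster: Red 9, Blue 13, Green 6, Gold 7, Silver 6, Violet 6.
Jefferson: Red 10, Blue 13, Green 6, Gold 7, Silver 6, Violet 5.
Red gets 9 under Webster and 10 under Jefferson.

9 and 10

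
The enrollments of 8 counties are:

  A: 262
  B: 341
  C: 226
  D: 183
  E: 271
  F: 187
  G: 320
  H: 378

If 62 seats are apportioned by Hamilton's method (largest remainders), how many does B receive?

10

Standard divisor: 2168 ÷ 62 ≈ 34.968.
Standard quotas: A 7.493, B 9.752, C 6.463, D 5.233, E 7.750, F 5.348, G 9.151, H 10.810.
Lower quotas: A 7, B 9, C 6, D 5, E 7, F 5, G 9, H 10 (sum 58, leaving 4 seats).
Remainders in descending order: H 0.810, B 0.752, E 0.750, A 0.493, C 0.463, F 0.348, D 0.233, G 0.151.
Largest remainders: H, B, E, A receive the extra seats.
B receives 10.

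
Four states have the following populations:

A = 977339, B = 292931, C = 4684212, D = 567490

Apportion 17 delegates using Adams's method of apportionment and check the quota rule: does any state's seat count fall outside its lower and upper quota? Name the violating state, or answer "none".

C

Standard quotas: A 2.548, B 0.764, C 12.210, D 1.479.
Adams allocation: A 3, B 1, C 11, D 2.
C has quota 12.210 (lower 12, upper 13) but receives 11 — outside the quota interval.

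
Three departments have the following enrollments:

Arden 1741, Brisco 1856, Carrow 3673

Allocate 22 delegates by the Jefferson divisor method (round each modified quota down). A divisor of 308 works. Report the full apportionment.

Arden 5, Brisco 6, Carrow 11

With modified divisor 308: modified quotas Arden 5.653, Brisco 6.026, Carrow 11.925.
Rounding down: Arden 5, Brisco 6, Carrow 11 (total 22).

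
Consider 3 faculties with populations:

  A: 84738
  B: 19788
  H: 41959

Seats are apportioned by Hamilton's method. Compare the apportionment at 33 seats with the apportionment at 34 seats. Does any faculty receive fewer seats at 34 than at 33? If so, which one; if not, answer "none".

B

At 33 seats: A 19, B 5, H 9.
At 34 seats: A 20, B 4, H 10.
B drops from 5 to 4.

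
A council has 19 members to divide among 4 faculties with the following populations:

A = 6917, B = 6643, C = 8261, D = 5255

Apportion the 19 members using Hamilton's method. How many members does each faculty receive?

Total 27076; standard divisor 27076/19 ≈ 1425.053.
Standard quotas: A 4.8539, B 4.6616, C 5.7970, D 3.6876.
Lower quotas: A 4, B 4, C 5, D 3 (sum 16, leaving 3 seats).
Remainders in descending order: A 0.8539, C 0.7970, D 0.6876, B 0.6616.
Largest remainders: A, C, D receive the extra seats.

A=5; B=4; C=6; D=4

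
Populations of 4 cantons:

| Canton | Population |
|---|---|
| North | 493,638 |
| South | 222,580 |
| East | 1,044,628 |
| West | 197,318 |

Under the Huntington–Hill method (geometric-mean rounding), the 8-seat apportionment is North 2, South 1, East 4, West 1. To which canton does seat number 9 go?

Priority for the next seat is population ÷ (√(s·(s+1))).
Priorities: North 201526.870, South 157387.827, East 233585.922, West 139524.896.
Highest priority: East.

East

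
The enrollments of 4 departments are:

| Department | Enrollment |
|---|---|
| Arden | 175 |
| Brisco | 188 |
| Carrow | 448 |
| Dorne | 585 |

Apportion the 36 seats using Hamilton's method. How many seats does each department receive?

Standard divisor: 1396 ÷ 36 ≈ 38.778.
Standard quotas: Arden 4.513, Brisco 4.848, Carrow 11.553, Dorne 15.086.
Lower quotas: Arden 4, Brisco 4, Carrow 11, Dorne 15 (sum 34, leaving 2 seats).
Remainders in descending order: Brisco 0.848, Carrow 0.553, Arden 0.513, Dorne 0.086.
Largest remainders: Brisco, Carrow receive the extra seats.

Arden 4, Brisco 5, Carrow 12, Dorne 15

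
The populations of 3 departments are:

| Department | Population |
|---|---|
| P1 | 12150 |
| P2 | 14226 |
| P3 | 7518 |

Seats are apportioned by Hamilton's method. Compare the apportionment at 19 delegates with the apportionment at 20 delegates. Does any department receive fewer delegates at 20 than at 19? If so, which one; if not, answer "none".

none

At 19 seats: P1 7, P2 8, P3 4.
At 20 seats: P1 7, P2 8, P3 5.
No department's allocation decreased.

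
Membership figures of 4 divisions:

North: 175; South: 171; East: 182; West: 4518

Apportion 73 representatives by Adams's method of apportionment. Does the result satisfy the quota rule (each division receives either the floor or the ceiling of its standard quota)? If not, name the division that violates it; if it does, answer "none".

Standard quotas: North 2.532, South 2.474, East 2.633, West 65.361.
Adams allocation: North 3, South 3, East 3, West 64.
West has quota 65.361 (lower 65, upper 66) but receives 64 — outside the quota interval.

West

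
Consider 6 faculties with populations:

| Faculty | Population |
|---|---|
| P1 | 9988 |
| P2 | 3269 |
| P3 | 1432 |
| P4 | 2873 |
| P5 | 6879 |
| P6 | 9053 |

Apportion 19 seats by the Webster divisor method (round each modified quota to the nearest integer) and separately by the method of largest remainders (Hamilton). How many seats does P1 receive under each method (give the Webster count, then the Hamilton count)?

Webster: P1 5, P2 2, P3 1, P4 2, P5 4, P6 5.
Hamilton: P1 6, P2 2, P3 1, P4 1, P5 4, P6 5.
P1 gets 5 under Webster and 6 under Hamilton.

5 and 6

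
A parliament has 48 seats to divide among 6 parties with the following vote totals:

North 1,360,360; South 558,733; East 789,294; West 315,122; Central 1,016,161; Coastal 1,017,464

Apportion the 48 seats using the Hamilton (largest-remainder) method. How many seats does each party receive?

The standard divisor is 5057134/48 ≈ 105356.958.
Standard quotas: North 12.9119, South 5.3032, East 7.4916, West 2.9910, Central 9.6449, Coastal 9.6573.
Lower quotas: North 12, South 5, East 7, West 2, Central 9, Coastal 9 (sum 44, leaving 4 seats).
Remainders in descending order: West 0.9910, North 0.9119, Coastal 0.6573, Central 0.6449, East 0.4916, South 0.3032.
Largest remainders: West, North, Coastal, Central receive the extra seats.

North 13, South 5, East 7, West 3, Central 10, Coastal 10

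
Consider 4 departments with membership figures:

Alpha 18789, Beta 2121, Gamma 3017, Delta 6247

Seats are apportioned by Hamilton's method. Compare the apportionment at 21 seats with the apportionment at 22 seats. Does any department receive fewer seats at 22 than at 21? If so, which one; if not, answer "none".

Beta

At 21 seats: Alpha 13, Beta 2, Gamma 2, Delta 4.
At 22 seats: Alpha 14, Beta 1, Gamma 2, Delta 5.
Beta drops from 2 to 1.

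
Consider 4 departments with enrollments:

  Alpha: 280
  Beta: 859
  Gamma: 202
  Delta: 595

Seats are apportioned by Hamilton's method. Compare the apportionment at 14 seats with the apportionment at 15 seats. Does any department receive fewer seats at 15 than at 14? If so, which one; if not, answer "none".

Gamma

At 14 seats: Alpha 2, Beta 6, Gamma 2, Delta 4.
At 15 seats: Alpha 2, Beta 7, Gamma 1, Delta 5.
Gamma drops from 2 to 1.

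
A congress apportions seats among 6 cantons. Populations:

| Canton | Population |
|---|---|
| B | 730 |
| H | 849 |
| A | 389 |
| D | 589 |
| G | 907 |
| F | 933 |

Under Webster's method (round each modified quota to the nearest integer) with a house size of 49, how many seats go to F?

Standard divisor 4397/49 ≈ 89.735; standard quotas: B 8.135, H 9.461, A 4.335, D 6.564, G 10.108, F 10.397.
Rounding to the nearest integer gives 8, 9, 4, 7, 10, 10 = 48 seats, so the divisor must be adjusted.
With modified divisor 89.1: modified quotas B 8.193, H 9.529, A 4.366, D 6.611, G 10.180, F 10.471.
Rounding to the nearest integer: B 8, H 10, A 4, D 7, G 10, F 10 (total 49).
F receives 10.

10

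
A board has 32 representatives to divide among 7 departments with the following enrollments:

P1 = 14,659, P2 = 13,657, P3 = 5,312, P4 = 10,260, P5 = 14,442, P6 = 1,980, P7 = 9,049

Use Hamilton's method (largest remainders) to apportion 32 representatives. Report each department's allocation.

The standard divisor is 69359/32 ≈ 2167.469.
Standard quotas: P1 6.7632, P2 6.3009, P3 2.4508, P4 4.7336, P5 6.6631, P6 0.9135, P7 4.1749.
Lower quotas: P1 6, P2 6, P3 2, P4 4, P5 6, P6 0, P7 4 (sum 28, leaving 4 seats).
Remainders in descending order: P6 0.9135, P1 0.7632, P4 0.7336, P5 0.6631, P3 0.4508, P2 0.3009, P7 0.1749.
The surplus seats go to P6, P1, P4, P5.

P1 7; P2 6; P3 2; P4 5; P5 7; P6 1; P7 4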